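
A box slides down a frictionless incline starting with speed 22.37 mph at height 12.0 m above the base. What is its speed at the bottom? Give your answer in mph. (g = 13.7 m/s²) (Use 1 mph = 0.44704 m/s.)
Convert to SI: v₀ = 10.0003 m/s, h = 12.0 m
½mv₀² + mgh = ½mv² ⇒ v = √(v₀² + 2gh) = √(10.0003² + 2·13.7·12.0) = 20.7076 m/s = 46.32 mph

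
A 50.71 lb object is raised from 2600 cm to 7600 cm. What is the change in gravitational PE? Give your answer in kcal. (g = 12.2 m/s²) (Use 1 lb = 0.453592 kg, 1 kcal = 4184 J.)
Convert to SI: m = 23.0017 kg, Δh = 50.0 m
ΔPE = mgΔh = (23.0017)(12.2)(50.0) = 14031.0 J = 3.353 kcal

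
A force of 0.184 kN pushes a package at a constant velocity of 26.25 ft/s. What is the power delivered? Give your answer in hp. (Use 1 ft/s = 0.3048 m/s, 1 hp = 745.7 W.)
Convert to SI: F = 184.0 N, v = 8.001 m/s
P = Fv = (184.0)(8.001) = 1472.18 W = 1.974 hp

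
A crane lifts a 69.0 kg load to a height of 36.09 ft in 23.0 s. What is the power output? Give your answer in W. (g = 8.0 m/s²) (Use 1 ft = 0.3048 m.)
Convert to SI: m = 69.0 kg, h = 11.0002 m, t = 23.0 s
P = mgh/t = (69.0)(8.0)(11.0002)/23.0 = 264.0 W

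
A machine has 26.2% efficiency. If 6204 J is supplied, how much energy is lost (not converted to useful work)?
W_lost = W_in(1 − η) = 6204·(1 − 0.262) = 4579 J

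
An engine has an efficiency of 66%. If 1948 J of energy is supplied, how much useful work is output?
W_out = η·W_in = 0.66·1948 = 1285.68 J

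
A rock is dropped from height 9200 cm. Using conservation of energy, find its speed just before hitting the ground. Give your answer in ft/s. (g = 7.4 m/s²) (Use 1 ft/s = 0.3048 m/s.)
Convert to SI: h = 92.0 m
mgh = ½mv² ⇒ v = √(2gh) = √(2·7.4·92.0) = 36.8999 m/s = 121.1 ft/s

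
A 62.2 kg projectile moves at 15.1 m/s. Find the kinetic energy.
KE = ½mv² = ½(62.2)(15.1)² = 7091 J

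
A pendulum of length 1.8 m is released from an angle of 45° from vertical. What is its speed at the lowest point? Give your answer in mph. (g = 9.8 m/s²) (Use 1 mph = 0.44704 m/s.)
h = L(1 − cosθ) = 1.8(1 − cos45°) = 0.527208 m
v = √(2gh) = √(2·9.8·0.527208) = 3.21454 m/s = 7.191 mph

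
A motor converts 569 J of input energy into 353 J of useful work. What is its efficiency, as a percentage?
η = W_out/W_in = 353/569 = 62.04%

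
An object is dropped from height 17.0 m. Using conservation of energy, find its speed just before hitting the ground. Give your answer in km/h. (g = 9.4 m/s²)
mgh = ½mv² ⇒ v = √(2gh) = √(2·9.4·17.0) = 17.8774 m/s = 64.36 km/h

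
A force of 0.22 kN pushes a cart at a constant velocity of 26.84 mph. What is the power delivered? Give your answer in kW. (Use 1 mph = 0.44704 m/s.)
Convert to SI: F = 220.0 N, v = 11.9986 m/s
P = Fv = (220.0)(11.9986) = 2639.68 W = 2.64 kW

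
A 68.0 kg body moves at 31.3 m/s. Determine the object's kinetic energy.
KE = ½mv² = ½(68.0)(31.3)² = 33310 J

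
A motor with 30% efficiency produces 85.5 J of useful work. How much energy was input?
W_in = W_out/η = 85.5/0.3 = 285.0 J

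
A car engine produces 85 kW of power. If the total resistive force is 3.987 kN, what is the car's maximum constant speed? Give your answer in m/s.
Convert to SI: F = 3987.0 N
P = Fv ⇒ v = P/F = 85000 W/3987.0 N = 21.32 m/s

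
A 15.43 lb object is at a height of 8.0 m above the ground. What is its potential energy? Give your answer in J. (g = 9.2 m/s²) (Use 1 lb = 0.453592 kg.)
Convert to SI: m = 6.99892 kg, h = 8.0 m
PE = mgh = (6.99892)(9.2)(8.0) = 515.1 J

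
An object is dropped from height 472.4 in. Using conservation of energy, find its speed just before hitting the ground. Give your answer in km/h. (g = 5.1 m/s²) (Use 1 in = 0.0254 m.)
Convert to SI: h = 11.999 m
mgh = ½mv² ⇒ v = √(2gh) = √(2·5.1·11.999) = 11.063 m/s = 39.83 km/h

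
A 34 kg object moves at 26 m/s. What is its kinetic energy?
KE = ½mv² = ½(34)(26)² = 11492.0 J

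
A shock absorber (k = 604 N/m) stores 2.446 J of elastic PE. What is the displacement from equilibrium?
x = √(2·PE/k) = √(2·2.446/604) = 0.09 m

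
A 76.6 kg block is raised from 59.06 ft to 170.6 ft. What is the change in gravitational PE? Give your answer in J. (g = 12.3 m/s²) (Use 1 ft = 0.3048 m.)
Convert to SI: m = 76.6 kg, Δh = 33.9974 m
ΔPE = mgΔh = (76.6)(12.3)(33.9974) = 32030 J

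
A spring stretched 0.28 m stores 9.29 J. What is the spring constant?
k = 2·PE/x² = 2·9.29/(0.28)² = 237.0 N/m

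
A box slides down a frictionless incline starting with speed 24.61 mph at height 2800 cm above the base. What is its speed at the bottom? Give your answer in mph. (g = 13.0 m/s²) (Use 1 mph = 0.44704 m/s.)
Convert to SI: v₀ = 11.0017 m/s, h = 28.0 m
½mv₀² + mgh = ½mv² ⇒ v = √(v₀² + 2gh) = √(11.0017² + 2·13.0·28.0) = 29.1382 m/s = 65.18 mph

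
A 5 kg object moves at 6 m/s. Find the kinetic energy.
KE = ½mv² = ½(5)(6)² = 90.0 J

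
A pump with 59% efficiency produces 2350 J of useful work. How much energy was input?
W_in = W_out/η = 2350/0.59 = 3983 J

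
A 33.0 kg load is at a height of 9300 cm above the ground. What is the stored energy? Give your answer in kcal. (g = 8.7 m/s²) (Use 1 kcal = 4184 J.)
Convert to SI: m = 33.0 kg, h = 93.0 m
PE = mgh = (33.0)(8.7)(93.0) = 26700.3 J = 6.382 kcal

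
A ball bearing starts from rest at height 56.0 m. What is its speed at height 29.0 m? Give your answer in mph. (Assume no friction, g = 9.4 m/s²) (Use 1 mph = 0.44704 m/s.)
mgh₁ = mgh₂ + ½mv² ⇒ v = √(2g(h₁−h₂)) = √(2·9.4·27.0) = 22.53 m/s = 50.4 mph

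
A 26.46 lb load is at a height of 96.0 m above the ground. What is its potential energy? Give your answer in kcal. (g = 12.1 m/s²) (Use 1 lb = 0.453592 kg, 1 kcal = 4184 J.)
Convert to SI: m = 12.002 kg, h = 96.0 m
PE = mgh = (12.002)(12.1)(96.0) = 13941.6 J = 3.332 kcal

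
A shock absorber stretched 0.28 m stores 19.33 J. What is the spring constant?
k = 2·PE/x² = 2·19.33/(0.28)² = 493.1 N/m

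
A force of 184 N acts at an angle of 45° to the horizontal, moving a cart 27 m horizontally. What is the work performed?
W = F·d·cosθ = (184)(27)cos(45°) = 3513 J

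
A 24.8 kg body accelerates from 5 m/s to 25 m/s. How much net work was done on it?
W = ΔKE = ½m(v₂² − v₁²) = ½(24.8)(25² − 5²) = 7440.0 J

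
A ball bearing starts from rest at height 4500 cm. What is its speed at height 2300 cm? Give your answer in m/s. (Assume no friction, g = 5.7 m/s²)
Convert to SI: h₁−h₂ = 22.0 m
mgh₁ = mgh₂ + ½mv² ⇒ v = √(2g(h₁−h₂)) = √(2·5.7·22.0) = 15.84 m/s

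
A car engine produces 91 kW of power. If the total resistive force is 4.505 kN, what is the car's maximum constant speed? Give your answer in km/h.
Convert to SI: F = 4505.0 N
P = Fv ⇒ v = P/F = 91000 W/4505.0 N = 20.1998 m/s = 72.72 km/h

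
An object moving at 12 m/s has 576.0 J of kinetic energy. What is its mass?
m = 2·KE/v² = 2·576.0/(12)² = 8.0 kg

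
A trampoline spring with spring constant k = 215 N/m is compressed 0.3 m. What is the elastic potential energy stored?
PE = ½kx² = ½(215)(0.3)² = 9.675 J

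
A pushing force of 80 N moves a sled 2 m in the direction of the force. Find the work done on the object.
W = F·d = (80)(2) = 160.0 J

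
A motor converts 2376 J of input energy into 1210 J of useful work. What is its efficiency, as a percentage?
η = W_out/W_in = 1210/2376 = 50.93%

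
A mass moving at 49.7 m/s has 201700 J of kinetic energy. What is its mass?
m = 2·KE/v² = 2·201700/(49.7)² = 163.3 kg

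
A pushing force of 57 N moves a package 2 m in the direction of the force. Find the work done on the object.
W = F·d = (57)(2) = 114.0 J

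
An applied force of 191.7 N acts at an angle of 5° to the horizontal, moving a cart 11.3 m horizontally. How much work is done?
W = F·d·cosθ = (191.7)(11.3)cos(5°) = 2158 J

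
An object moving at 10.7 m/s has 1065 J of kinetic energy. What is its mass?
m = 2·KE/v² = 2·1065/(10.7)² = 18.6 kg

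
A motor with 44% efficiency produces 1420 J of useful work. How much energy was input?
W_in = W_out/η = 1420/0.44 = 3227 J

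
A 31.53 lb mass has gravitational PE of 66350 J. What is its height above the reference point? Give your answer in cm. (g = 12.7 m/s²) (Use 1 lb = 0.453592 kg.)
Convert to SI: m = 14.3018 kg, PE = 66350.0 J
h = PE/(mg) = 66350.0/(14.3018·12.7) = 365.298 m = 36530 cm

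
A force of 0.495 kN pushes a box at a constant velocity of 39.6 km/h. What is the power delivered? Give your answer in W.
Convert to SI: F = 495.0 N, v = 11.0 m/s
P = Fv = (495.0)(11.0) = 5445 W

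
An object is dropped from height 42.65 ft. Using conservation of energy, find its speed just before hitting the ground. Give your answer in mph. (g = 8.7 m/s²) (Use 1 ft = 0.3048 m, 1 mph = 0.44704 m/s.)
Convert to SI: h = 12.9997 m
mgh = ½mv² ⇒ v = √(2gh) = √(2·8.7·12.9997) = 15.0398 m/s = 33.64 mph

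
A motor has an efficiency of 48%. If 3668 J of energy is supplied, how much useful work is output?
W_out = η·W_in = 0.48·3668 = 1760.64 J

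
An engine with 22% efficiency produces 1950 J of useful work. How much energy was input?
W_in = W_out/η = 1950/0.22 = 8864 J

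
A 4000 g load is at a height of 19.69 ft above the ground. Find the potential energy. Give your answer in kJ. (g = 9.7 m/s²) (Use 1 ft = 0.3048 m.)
Convert to SI: m = 4.0 kg, h = 6.00151 m
PE = mgh = (4.0)(9.7)(6.00151) = 232.859 J = 0.2329 kJ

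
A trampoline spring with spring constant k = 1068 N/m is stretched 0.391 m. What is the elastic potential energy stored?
PE = ½kx² = ½(1068)(0.391)² = 81.64 J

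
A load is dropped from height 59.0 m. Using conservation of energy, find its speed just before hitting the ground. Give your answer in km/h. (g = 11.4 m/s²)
mgh = ½mv² ⇒ v = √(2gh) = √(2·11.4·59.0) = 36.677 m/s = 132.0 km/h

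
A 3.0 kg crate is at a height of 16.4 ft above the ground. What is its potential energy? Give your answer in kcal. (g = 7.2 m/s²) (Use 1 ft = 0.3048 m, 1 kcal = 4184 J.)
Convert to SI: m = 3.0 kg, h = 4.99872 m
PE = mgh = (3.0)(7.2)(4.99872) = 107.972 J = 0.02581 kcal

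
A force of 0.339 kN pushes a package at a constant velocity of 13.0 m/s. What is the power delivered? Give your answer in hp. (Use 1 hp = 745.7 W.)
Convert to SI: F = 339.0 N, v = 13.0 m/s
P = Fv = (339.0)(13.0) = 4407.0 W = 5.91 hp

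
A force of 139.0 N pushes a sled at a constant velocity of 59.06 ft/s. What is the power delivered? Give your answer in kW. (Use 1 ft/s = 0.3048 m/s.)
Convert to SI: F = 139.0 N, v = 18.0015 m/s
P = Fv = (139.0)(18.0015) = 2502.21 W = 2.502 kW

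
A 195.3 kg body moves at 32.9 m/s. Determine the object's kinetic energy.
KE = ½mv² = ½(195.3)(32.9)² = 105700 J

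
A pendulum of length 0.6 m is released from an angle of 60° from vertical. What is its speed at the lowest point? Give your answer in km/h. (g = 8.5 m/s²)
h = L(1 − cosθ) = 0.6(1 − cos60°) = 0.3 m
v = √(2gh) = √(2·8.5·0.3) = 2.25832 m/s = 8.13 km/h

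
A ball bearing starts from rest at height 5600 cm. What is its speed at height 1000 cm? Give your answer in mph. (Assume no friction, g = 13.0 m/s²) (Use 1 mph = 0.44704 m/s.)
Convert to SI: h₁−h₂ = 46.0 m
mgh₁ = mgh₂ + ½mv² ⇒ v = √(2g(h₁−h₂)) = √(2·13.0·46.0) = 34.5832 m/s = 77.36 mph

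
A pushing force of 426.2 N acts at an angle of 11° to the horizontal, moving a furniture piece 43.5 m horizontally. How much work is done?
W = F·d·cosθ = (426.2)(43.5)cos(11°) = 18200 J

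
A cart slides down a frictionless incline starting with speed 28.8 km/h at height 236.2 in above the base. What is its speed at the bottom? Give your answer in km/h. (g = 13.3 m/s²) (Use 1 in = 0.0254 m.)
Convert to SI: v₀ = 8.0 m/s, h = 5.99948 m
½mv₀² + mgh = ½mv² ⇒ v = √(v₀² + 2gh) = √(8.0² + 2·13.3·5.99948) = 14.9528 m/s = 53.83 km/h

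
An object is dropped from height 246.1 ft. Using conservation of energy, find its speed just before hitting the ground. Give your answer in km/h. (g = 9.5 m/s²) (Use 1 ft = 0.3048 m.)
Convert to SI: h = 75.0113 m
mgh = ½mv² ⇒ v = √(2gh) = √(2·9.5·75.0113) = 37.752 m/s = 135.9 km/h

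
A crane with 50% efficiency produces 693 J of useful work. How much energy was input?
W_in = W_out/η = 693/0.5 = 1386 J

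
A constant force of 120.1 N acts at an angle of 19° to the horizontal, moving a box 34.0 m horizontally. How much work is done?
W = F·d·cosθ = (120.1)(34.0)cos(19°) = 3861 J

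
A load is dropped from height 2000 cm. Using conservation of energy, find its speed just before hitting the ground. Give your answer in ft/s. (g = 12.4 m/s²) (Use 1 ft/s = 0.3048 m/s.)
Convert to SI: h = 20.0 m
mgh = ½mv² ⇒ v = √(2gh) = √(2·12.4·20.0) = 22.2711 m/s = 73.07 ft/s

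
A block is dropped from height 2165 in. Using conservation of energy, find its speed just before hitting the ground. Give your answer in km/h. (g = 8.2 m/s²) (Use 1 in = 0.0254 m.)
Convert to SI: h = 54.991 m
mgh = ½mv² ⇒ v = √(2gh) = √(2·8.2·54.991) = 30.0309 m/s = 108.1 km/h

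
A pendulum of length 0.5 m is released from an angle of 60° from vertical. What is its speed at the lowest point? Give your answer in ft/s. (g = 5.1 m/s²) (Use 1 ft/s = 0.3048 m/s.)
h = L(1 − cosθ) = 0.5(1 − cos60°) = 0.25 m
v = √(2gh) = √(2·5.1·0.25) = 1.59687 m/s = 5.239 ft/s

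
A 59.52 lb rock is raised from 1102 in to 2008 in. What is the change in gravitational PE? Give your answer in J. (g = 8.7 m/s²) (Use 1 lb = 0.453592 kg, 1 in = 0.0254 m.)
Convert to SI: m = 26.9978 kg, Δh = 23.0124 m
ΔPE = mgΔh = (26.9978)(8.7)(23.0124) = 5405 J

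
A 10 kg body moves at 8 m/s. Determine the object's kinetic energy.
KE = ½mv² = ½(10)(8)² = 320.0 J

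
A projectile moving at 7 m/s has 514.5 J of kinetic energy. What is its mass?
m = 2·KE/v² = 2·514.5/(7)² = 21.0 kg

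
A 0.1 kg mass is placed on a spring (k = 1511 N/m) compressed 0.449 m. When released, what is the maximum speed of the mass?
½kx² = ½mv² ⇒ v = x√(k/m) = (0.449)√(1511/0.1) = 55.19 m/s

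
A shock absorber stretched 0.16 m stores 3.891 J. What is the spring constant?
k = 2·PE/x² = 2·3.891/(0.16)² = 304.0 N/m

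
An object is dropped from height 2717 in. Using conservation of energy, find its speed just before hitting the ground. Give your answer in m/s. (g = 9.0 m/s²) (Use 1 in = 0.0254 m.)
Convert to SI: h = 69.0118 m
mgh = ½mv² ⇒ v = √(2gh) = √(2·9.0·69.0118) = 35.25 m/s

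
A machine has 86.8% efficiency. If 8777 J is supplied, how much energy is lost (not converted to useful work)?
W_lost = W_in(1 − η) = 8777·(1 − 0.868) = 1159 J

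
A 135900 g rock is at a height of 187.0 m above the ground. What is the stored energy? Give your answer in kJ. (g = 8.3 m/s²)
Convert to SI: m = 135.9 kg, h = 187.0 m
PE = mgh = (135.9)(8.3)(187.0) = 210930 J = 210.9 kJ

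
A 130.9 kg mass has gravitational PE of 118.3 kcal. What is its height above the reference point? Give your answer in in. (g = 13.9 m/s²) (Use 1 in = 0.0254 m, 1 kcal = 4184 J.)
Convert to SI: m = 130.9 kg, PE = 494967 J
h = PE/(mg) = 494967/(130.9·13.9) = 272.033 m = 10710 in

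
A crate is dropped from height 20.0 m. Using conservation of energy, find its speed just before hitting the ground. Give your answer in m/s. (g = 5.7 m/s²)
mgh = ½mv² ⇒ v = √(2gh) = √(2·5.7·20.0) = 15.1 m/s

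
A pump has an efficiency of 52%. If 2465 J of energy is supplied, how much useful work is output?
W_out = η·W_in = 0.52·2465 = 1281.8 J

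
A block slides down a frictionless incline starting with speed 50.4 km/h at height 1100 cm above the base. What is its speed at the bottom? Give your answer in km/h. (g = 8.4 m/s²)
Convert to SI: v₀ = 14.0 m/s, h = 11.0 m
½mv₀² + mgh = ½mv² ⇒ v = √(v₀² + 2gh) = √(14.0² + 2·8.4·11.0) = 19.5141 m/s = 70.25 km/h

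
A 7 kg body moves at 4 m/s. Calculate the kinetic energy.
KE = ½mv² = ½(7)(4)² = 56.0 J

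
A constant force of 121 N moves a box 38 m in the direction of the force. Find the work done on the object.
W = F·d = (121)(38) = 4598 J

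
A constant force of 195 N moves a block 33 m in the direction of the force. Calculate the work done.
W = F·d = (195)(33) = 6435 J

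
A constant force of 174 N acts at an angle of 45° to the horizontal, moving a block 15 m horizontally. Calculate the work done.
W = F·d·cosθ = (174)(15)cos(45°) = 1846 J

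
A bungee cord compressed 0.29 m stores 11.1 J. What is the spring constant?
k = 2·PE/x² = 2·11.1/(0.29)² = 264.0 N/m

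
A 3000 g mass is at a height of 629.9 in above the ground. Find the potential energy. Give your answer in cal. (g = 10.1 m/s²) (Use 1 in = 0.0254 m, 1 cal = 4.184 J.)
Convert to SI: m = 3.0 kg, h = 15.9995 m
PE = mgh = (3.0)(10.1)(15.9995) = 484.784 J = 115.9 cal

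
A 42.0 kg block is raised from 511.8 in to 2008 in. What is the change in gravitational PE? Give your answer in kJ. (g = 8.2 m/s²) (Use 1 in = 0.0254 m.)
Convert to SI: m = 42.0 kg, Δh = 38.0035 m
ΔPE = mgΔh = (42.0)(8.2)(38.0035) = 13088.4 J = 13.09 kJ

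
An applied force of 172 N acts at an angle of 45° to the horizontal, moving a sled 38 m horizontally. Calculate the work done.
W = F·d·cosθ = (172)(38)cos(45°) = 4622 J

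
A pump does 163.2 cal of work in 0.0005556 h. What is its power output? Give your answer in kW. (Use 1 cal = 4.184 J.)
Convert to SI: W = 682.829 J, t = 2.00016 s
P = W/t = 682.829/2.00016 = 341.387 W = 0.3414 kW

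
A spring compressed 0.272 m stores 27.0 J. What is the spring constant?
k = 2·PE/x² = 2·27.0/(0.272)² = 729.9 N/m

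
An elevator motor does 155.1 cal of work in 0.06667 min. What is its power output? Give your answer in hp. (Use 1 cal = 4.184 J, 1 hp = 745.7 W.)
Convert to SI: W = 648.938 J, t = 4.0002 s
P = W/t = 648.938/4.0002 = 162.226 W = 0.2175 hp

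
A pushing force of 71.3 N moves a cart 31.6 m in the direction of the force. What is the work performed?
W = F·d = (71.3)(31.6) = 2253 J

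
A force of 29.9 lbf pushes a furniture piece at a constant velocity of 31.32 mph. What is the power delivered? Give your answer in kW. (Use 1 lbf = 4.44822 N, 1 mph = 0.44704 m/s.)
Convert to SI: F = 133.002 N, v = 14.0013 m/s
P = Fv = (133.002)(14.0013) = 1862.2 W = 1.862 kW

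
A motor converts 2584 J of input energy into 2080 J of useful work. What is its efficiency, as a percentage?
η = W_out/W_in = 2080/2584 = 80.5%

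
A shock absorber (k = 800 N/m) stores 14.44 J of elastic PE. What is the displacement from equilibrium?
x = √(2·PE/k) = √(2·14.44/800) = 0.19 m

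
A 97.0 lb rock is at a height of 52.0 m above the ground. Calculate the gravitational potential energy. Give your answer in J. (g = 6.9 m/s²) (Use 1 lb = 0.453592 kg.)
Convert to SI: m = 43.9984 kg, h = 52.0 m
PE = mgh = (43.9984)(6.9)(52.0) = 15790 J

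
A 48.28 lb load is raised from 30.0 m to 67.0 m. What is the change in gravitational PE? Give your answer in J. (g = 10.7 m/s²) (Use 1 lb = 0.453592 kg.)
Convert to SI: m = 21.8994 kg, Δh = 37.0 m
ΔPE = mgΔh = (21.8994)(10.7)(37.0) = 8670 J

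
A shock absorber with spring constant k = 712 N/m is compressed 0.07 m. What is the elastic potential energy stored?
PE = ½kx² = ½(712)(0.07)² = 1.744 J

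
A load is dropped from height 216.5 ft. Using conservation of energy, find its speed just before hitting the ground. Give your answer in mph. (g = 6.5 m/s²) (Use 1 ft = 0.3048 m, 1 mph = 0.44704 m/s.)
Convert to SI: h = 65.9892 m
mgh = ½mv² ⇒ v = √(2gh) = √(2·6.5·65.9892) = 29.2892 m/s = 65.52 mph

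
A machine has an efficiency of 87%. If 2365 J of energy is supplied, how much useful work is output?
W_out = η·W_in = 0.87·2365 = 2057.55 J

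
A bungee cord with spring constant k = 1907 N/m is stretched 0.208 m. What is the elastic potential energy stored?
PE = ½kx² = ½(1907)(0.208)² = 41.25 J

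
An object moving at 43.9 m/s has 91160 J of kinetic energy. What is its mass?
m = 2·KE/v² = 2·91160/(43.9)² = 94.6 kg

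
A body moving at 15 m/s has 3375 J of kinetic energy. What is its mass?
m = 2·KE/v² = 2·3375/(15)² = 30.0 kg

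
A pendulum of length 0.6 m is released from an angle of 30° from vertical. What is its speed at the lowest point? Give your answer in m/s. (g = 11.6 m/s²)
h = L(1 − cosθ) = 0.6(1 − cos30°) = 0.0803848 m
v = √(2gh) = √(2·11.6·0.0803848) = 1.366 m/s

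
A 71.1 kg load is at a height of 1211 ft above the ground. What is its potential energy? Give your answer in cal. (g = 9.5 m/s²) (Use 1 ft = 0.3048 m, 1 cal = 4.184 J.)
Convert to SI: m = 71.1 kg, h = 369.113 m
PE = mgh = (71.1)(9.5)(369.113) = 249317 J = 59590 cal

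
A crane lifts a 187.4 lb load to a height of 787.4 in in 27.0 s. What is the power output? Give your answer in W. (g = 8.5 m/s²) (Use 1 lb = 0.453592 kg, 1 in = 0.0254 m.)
Convert to SI: m = 85.0031 kg, h = 20.0 m, t = 27.0 s
P = mgh/t = (85.0031)(8.5)(20.0)/27.0 = 535.2 W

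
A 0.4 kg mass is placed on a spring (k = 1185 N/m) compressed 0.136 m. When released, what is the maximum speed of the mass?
½kx² = ½mv² ⇒ v = x√(k/m) = (0.136)√(1185/0.4) = 7.402 m/s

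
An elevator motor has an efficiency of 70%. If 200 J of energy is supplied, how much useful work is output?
W_out = η·W_in = 0.7·200 = 140.0 J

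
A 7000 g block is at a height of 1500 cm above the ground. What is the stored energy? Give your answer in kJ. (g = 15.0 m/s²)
Convert to SI: m = 7.0 kg, h = 15.0 m
PE = mgh = (7.0)(15.0)(15.0) = 1575.0 J = 1.575 kJ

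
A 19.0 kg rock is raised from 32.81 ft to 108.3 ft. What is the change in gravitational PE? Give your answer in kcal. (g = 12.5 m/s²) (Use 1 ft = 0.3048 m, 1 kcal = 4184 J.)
Convert to SI: m = 19.0 kg, Δh = 23.0094 m
ΔPE = mgΔh = (19.0)(12.5)(23.0094) = 5464.72 J = 1.306 kcal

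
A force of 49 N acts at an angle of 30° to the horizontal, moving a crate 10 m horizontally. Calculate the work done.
W = F·d·cosθ = (49)(10)cos(30°) = 424.4 J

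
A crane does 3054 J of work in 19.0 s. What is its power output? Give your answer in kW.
P = W/t = 3054.0/19.0 = 160.737 W = 0.1607 kW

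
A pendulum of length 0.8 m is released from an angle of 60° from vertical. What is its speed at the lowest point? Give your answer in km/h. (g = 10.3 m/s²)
h = L(1 − cosθ) = 0.8(1 − cos60°) = 0.4 m
v = √(2gh) = √(2·10.3·0.4) = 2.87054 m/s = 10.33 km/h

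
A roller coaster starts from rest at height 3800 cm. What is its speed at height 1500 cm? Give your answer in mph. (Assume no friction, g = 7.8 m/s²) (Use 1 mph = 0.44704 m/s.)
Convert to SI: h₁−h₂ = 23.0 m
mgh₁ = mgh₂ + ½mv² ⇒ v = √(2g(h₁−h₂)) = √(2·7.8·23.0) = 18.942 m/s = 42.37 mph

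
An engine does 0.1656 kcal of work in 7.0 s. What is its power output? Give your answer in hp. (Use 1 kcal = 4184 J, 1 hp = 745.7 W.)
Convert to SI: W = 692.87 J, t = 7.0 s
P = W/t = 692.87/7.0 = 98.9815 W = 0.1327 hp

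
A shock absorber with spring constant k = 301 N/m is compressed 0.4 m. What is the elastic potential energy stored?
PE = ½kx² = ½(301)(0.4)² = 24.08 J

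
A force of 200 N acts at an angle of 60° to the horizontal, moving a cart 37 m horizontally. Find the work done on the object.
W = F·d·cosθ = (200)(37)cos(60°) = 3700 J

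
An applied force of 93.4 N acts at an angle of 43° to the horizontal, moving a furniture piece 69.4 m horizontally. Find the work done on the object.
W = F·d·cosθ = (93.4)(69.4)cos(43°) = 4741 J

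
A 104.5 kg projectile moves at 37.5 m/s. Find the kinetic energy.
KE = ½mv² = ½(104.5)(37.5)² = 73480 J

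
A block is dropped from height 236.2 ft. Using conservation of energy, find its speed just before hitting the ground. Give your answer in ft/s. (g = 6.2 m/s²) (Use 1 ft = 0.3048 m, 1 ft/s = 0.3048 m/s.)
Convert to SI: h = 71.9938 m
mgh = ½mv² ⇒ v = √(2gh) = √(2·6.2·71.9938) = 29.8785 m/s = 98.03 ft/s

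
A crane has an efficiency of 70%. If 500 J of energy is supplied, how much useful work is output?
W_out = η·W_in = 0.7·500 = 350.0 J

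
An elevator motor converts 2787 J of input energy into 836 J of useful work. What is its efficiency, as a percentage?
η = W_out/W_in = 836/2787 = 30.0%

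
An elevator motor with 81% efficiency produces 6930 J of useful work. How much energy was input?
W_in = W_out/η = 6930/0.81 = 8556 J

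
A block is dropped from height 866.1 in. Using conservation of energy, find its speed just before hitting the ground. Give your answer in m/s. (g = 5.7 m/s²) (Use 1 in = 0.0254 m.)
Convert to SI: h = 21.9989 m
mgh = ½mv² ⇒ v = √(2gh) = √(2·5.7·21.9989) = 15.84 m/s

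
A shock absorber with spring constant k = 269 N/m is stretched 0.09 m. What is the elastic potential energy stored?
PE = ½kx² = ½(269)(0.09)² = 1.089 J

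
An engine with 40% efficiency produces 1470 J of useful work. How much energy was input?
W_in = W_out/η = 1470/0.4 = 3675 J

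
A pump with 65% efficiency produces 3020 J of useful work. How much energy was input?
W_in = W_out/η = 3020/0.65 = 4646 J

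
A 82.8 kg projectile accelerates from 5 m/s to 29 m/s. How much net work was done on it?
W = ΔKE = ½m(v₂² − v₁²) = ½(82.8)(29² − 5²) = 33782.4 J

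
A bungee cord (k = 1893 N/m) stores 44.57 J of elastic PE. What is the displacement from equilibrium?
x = √(2·PE/k) = √(2·44.57/1893) = 0.217 m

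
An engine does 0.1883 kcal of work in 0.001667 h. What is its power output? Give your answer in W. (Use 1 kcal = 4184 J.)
Convert to SI: W = 787.847 J, t = 6.0012 s
P = W/t = 787.847/6.0012 = 131.3 W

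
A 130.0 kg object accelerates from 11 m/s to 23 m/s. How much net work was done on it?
W = ΔKE = ½m(v₂² − v₁²) = ½(130.0)(23² − 11²) = 26520.0 J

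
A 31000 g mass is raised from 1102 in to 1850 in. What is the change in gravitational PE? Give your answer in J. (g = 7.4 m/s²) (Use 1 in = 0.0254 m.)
Convert to SI: m = 31.0 kg, Δh = 18.9992 m
ΔPE = mgΔh = (31.0)(7.4)(18.9992) = 4358 J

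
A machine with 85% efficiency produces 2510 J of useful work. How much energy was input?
W_in = W_out/η = 2510/0.85 = 2953 J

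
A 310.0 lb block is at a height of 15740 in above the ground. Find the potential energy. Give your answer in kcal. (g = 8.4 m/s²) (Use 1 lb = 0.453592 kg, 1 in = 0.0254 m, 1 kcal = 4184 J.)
Convert to SI: m = 140.614 kg, h = 399.796 m
PE = mgh = (140.614)(8.4)(399.796) = 472220 J = 112.9 kcal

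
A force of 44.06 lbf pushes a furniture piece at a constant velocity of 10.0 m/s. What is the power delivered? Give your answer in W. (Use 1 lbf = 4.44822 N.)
Convert to SI: F = 195.989 N, v = 10.0 m/s
P = Fv = (195.989)(10.0) = 1960 W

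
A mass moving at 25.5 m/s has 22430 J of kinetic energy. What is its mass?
m = 2·KE/v² = 2·22430/(25.5)² = 68.99 kg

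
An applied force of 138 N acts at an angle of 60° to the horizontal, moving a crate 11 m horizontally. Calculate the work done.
W = F·d·cosθ = (138)(11)cos(60°) = 759.0 J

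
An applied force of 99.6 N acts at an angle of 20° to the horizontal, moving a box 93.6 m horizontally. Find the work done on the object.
W = F·d·cosθ = (99.6)(93.6)cos(20°) = 8760 J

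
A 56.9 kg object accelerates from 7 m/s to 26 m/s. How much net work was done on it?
W = ΔKE = ½m(v₂² − v₁²) = ½(56.9)(26² − 7²) = 17838.15 J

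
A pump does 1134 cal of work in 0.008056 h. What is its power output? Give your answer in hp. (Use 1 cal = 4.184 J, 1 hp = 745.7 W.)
Convert to SI: W = 4744.66 J, t = 29.0016 s
P = W/t = 4744.66/29.0016 = 163.6 W = 0.2194 hp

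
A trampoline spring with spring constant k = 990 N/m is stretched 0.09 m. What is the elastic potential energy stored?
PE = ½kx² = ½(990)(0.09)² = 4.01 J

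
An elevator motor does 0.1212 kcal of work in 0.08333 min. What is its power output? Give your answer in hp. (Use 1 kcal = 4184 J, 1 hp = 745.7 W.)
Convert to SI: W = 507.101 J, t = 4.9998 s
P = W/t = 507.101/4.9998 = 101.424 W = 0.136 hp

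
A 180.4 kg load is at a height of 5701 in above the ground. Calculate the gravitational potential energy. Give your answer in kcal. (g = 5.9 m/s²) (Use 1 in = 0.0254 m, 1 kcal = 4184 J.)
Convert to SI: m = 180.4 kg, h = 144.805 m
PE = mgh = (180.4)(5.9)(144.805) = 154125 J = 36.84 kcal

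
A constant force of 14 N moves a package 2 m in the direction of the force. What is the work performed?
W = F·d = (14)(2) = 28.0 J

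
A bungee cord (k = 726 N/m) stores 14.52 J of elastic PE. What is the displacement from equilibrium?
x = √(2·PE/k) = √(2·14.52/726) = 0.2 m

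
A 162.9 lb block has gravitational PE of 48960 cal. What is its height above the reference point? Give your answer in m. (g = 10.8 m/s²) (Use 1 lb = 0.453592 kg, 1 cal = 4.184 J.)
Convert to SI: m = 73.8901 kg, PE = 204849 J
h = PE/(mg) = 204849/(73.8901·10.8) = 256.7 m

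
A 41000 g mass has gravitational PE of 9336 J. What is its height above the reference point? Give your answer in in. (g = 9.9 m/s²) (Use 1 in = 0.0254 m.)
Convert to SI: m = 41.0 kg, PE = 9336.0 J
h = PE/(mg) = 9336.0/(41.0·9.9) = 23.0007 m = 905.5 in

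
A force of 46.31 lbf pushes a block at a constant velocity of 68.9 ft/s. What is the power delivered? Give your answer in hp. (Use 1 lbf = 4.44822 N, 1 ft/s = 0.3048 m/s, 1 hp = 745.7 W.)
Convert to SI: F = 205.997 N, v = 21.0007 m/s
P = Fv = (205.997)(21.0007) = 4326.09 W = 5.801 hp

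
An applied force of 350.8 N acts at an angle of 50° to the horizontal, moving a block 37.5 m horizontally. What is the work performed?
W = F·d·cosθ = (350.8)(37.5)cos(50°) = 8456 J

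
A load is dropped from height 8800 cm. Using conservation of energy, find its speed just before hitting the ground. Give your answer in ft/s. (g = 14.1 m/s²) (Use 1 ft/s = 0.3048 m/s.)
Convert to SI: h = 88.0 m
mgh = ½mv² ⇒ v = √(2gh) = √(2·14.1·88.0) = 49.8157 m/s = 163.4 ft/s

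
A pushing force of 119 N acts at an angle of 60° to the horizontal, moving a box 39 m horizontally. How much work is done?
W = F·d·cosθ = (119)(39)cos(60°) = 2321 J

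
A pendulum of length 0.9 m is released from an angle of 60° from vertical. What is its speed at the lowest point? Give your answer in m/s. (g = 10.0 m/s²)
h = L(1 − cosθ) = 0.9(1 − cos60°) = 0.45 m
v = √(2gh) = √(2·10.0·0.45) = 3.0 m/s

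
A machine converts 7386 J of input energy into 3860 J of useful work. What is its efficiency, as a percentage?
η = W_out/W_in = 3860/7386 = 52.26%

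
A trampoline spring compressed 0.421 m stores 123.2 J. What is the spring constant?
k = 2·PE/x² = 2·123.2/(0.421)² = 1390 N/m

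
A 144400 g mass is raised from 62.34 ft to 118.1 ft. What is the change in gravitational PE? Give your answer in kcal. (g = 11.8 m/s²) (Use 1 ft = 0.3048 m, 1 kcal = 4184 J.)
Convert to SI: m = 144.4 kg, Δh = 16.9956 m
ΔPE = mgΔh = (144.4)(11.8)(16.9956) = 28959.2 J = 6.921 kcal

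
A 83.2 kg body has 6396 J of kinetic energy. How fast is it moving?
v = √(2·KE/m) = √(2·6396/83.2) = 12.4 m/s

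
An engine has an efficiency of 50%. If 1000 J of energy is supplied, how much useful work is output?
W_out = η·W_in = 0.5·1000 = 500.0 J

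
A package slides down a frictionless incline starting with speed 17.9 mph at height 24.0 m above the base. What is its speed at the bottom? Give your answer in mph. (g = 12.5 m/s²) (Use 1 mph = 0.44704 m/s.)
Convert to SI: v₀ = 8.00202 m/s, h = 24.0 m
½mv₀² + mgh = ½mv² ⇒ v = √(v₀² + 2gh) = √(8.00202² + 2·12.5·24.0) = 25.7688 m/s = 57.64 mph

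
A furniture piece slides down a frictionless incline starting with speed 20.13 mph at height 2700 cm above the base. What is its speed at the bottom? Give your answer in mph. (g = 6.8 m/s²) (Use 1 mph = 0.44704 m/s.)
Convert to SI: v₀ = 8.99892 m/s, h = 27.0 m
½mv₀² + mgh = ½mv² ⇒ v = √(v₀² + 2gh) = √(8.99892² + 2·6.8·27.0) = 21.1703 m/s = 47.36 mph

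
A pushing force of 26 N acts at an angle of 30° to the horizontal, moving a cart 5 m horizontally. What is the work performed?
W = F·d·cosθ = (26)(5)cos(30°) = 112.6 J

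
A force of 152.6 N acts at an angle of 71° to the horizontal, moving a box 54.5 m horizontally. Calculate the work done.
W = F·d·cosθ = (152.6)(54.5)cos(71°) = 2708 J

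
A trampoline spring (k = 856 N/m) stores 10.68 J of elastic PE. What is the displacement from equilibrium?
x = √(2·PE/k) = √(2·10.68/856) = 0.158 m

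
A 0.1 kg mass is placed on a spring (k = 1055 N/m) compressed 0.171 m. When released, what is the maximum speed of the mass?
½kx² = ½mv² ⇒ v = x√(k/m) = (0.171)√(1055/0.1) = 17.56 m/s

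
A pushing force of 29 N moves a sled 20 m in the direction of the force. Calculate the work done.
W = F·d = (29)(20) = 580.0 J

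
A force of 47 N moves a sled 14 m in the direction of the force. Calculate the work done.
W = F·d = (47)(14) = 658.0 J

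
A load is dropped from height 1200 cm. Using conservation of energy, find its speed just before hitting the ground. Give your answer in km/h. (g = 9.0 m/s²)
Convert to SI: h = 12.0 m
mgh = ½mv² ⇒ v = √(2gh) = √(2·9.0·12.0) = 14.6969 m/s = 52.91 km/h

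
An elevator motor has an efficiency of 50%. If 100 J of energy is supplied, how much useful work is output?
W_out = η·W_in = 0.5·100 = 50.0 J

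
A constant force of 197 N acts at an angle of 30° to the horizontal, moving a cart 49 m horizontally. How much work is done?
W = F·d·cosθ = (197)(49)cos(30°) = 8360 J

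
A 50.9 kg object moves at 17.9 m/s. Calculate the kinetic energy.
KE = ½mv² = ½(50.9)(17.9)² = 8154 J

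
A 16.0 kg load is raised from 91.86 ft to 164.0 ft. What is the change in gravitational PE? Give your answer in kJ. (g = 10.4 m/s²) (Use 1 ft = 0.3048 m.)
Convert to SI: m = 16.0 kg, Δh = 21.9883 m
ΔPE = mgΔh = (16.0)(10.4)(21.9883) = 3658.85 J = 3.659 kJ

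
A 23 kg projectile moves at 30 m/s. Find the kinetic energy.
KE = ½mv² = ½(23)(30)² = 10350.0 J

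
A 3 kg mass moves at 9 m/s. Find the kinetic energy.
KE = ½mv² = ½(3)(9)² = 121.5 J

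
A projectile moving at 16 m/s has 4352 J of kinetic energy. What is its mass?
m = 2·KE/v² = 2·4352/(16)² = 34.0 kg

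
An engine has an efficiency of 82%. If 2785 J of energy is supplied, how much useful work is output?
W_out = η·W_in = 0.82·2785 = 2283.7 J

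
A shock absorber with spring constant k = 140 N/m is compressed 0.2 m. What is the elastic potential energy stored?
PE = ½kx² = ½(140)(0.2)² = 2.8 J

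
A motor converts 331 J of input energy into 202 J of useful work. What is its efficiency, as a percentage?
η = W_out/W_in = 202/331 = 61.03%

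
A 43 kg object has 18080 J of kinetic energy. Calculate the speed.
v = √(2·KE/m) = √(2·18080/43) = 29.0 m/s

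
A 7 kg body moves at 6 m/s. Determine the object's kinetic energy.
KE = ½mv² = ½(7)(6)² = 126.0 J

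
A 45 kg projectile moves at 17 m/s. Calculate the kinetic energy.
KE = ½mv² = ½(45)(17)² = 6502.5 J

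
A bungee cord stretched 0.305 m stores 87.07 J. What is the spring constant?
k = 2·PE/x² = 2·87.07/(0.305)² = 1872 N/m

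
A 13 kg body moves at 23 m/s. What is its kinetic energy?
KE = ½mv² = ½(13)(23)² = 3438.5 J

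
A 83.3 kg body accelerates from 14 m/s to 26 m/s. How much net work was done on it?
W = ΔKE = ½m(v₂² − v₁²) = ½(83.3)(26² − 14²) = 19992.0 J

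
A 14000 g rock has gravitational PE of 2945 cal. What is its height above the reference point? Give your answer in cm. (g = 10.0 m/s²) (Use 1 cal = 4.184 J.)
Convert to SI: m = 14.0 kg, PE = 12321.9 J
h = PE/(mg) = 12321.9/(14.0·10.0) = 88.0134 m = 8801 cm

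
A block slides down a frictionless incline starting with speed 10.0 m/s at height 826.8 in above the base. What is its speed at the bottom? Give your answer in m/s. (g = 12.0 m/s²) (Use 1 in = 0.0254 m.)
Convert to SI: v₀ = 10.0 m/s, h = 21.0007 m
½mv₀² + mgh = ½mv² ⇒ v = √(v₀² + 2gh) = √(10.0² + 2·12.0·21.0007) = 24.58 m/s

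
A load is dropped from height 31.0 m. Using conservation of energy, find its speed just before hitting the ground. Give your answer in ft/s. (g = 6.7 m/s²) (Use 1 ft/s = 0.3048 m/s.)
mgh = ½mv² ⇒ v = √(2gh) = √(2·6.7·31.0) = 20.3814 m/s = 66.87 ft/s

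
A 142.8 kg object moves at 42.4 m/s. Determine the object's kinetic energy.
KE = ½mv² = ½(142.8)(42.4)² = 128400 J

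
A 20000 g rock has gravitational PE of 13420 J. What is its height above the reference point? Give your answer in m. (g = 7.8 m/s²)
Convert to SI: m = 20.0 kg, PE = 13420.0 J
h = PE/(mg) = 13420.0/(20.0·7.8) = 86.03 m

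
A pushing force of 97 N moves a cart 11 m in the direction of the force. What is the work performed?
W = F·d = (97)(11) = 1067 J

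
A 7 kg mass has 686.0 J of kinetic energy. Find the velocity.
v = √(2·KE/m) = √(2·686.0/7) = 14.0 m/s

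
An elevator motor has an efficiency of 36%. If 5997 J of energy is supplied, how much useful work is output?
W_out = η·W_in = 0.36·5997 = 2158.92 J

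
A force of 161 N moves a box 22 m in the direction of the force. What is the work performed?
W = F·d = (161)(22) = 3542 J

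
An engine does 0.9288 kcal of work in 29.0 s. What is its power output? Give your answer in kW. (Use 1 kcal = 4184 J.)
Convert to SI: W = 3886.1 J, t = 29.0 s
P = W/t = 3886.1/29.0 = 134.003 W = 0.134 kW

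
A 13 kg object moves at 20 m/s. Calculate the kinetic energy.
KE = ½mv² = ½(13)(20)² = 2600.0 J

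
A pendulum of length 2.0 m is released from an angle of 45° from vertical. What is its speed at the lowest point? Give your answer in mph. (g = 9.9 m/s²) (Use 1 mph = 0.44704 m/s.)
h = L(1 − cosθ) = 2.0(1 − cos45°) = 0.585786 m
v = √(2gh) = √(2·9.9·0.585786) = 3.40567 m/s = 7.618 mph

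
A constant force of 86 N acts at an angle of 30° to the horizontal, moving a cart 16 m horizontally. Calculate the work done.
W = F·d·cosθ = (86)(16)cos(30°) = 1192 J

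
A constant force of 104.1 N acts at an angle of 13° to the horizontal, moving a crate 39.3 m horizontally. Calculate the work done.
W = F·d·cosθ = (104.1)(39.3)cos(13°) = 3986 J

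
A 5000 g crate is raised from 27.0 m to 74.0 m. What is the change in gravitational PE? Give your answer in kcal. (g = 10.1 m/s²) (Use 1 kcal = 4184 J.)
Convert to SI: m = 5.0 kg, Δh = 47.0 m
ΔPE = mgΔh = (5.0)(10.1)(47.0) = 2373.5 J = 0.5673 kcal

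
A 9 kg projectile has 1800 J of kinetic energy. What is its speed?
v = √(2·KE/m) = √(2·1800/9) = 20.0 m/s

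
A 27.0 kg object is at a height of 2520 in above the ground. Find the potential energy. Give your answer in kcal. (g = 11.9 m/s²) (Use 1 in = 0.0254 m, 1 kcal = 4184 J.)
Convert to SI: m = 27.0 kg, h = 64.008 m
PE = mgh = (27.0)(11.9)(64.008) = 20565.8 J = 4.915 kcal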